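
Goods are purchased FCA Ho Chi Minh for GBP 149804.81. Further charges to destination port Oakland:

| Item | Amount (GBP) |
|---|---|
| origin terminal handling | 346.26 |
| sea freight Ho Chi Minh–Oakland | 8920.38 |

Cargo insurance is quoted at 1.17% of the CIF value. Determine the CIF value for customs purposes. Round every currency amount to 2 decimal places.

Let C be the CIF value. C = FCA price + pre-shipment costs + freight + 1.17% × C
C − 1.17% × C = 149804.81 + 346.26 + 8920.38
0.9883 × C = 159071.45
C = 159071.45 / 0.9883 = 160954.62
Insurance premium = 1.17% × 160954.62 = 1883.17

CIF value: GBP 160954.62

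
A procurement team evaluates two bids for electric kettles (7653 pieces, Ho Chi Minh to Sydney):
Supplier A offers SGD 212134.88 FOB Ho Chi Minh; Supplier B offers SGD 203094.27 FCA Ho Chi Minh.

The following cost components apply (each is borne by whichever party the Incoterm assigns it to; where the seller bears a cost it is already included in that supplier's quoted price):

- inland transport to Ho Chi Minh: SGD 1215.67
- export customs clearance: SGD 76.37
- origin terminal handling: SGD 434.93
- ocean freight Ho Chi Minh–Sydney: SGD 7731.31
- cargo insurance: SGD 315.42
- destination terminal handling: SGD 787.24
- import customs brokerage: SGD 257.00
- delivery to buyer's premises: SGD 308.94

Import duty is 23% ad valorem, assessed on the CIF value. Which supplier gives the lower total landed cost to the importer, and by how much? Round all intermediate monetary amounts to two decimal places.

Supplier B is cheaper by SGD 10584.99

Supplier A (FOB):
CIF value = FOB price + freight + insurance = 212134.88 + 7731.31 + 315.42 = 220181.61
Import duty = 220181.61 × 23% = 50641.77
Buyer bears (A): 7731.31 + 315.42 + 787.24 + 257.00 + 308.94 = 9399.91
Landed cost (A) = invoice 212134.88 + 9399.91 + duty 50641.77 = 272176.56
Supplier B (FCA):
CIF value = FCA price + origin terminal + freight + insurance = 203094.27 + 434.93 + 7731.31 + 315.42 = 211575.93
Import duty = 211575.93 × 23% = 48662.46
Buyer bears (B): 434.93 + 7731.31 + 315.42 + 787.24 + 257.00 + 308.94 = 9834.84
Landed cost (B) = invoice 203094.27 + 9834.84 + duty 48662.46 = 261591.57
Difference = |272176.56 − 261591.57| = 10584.99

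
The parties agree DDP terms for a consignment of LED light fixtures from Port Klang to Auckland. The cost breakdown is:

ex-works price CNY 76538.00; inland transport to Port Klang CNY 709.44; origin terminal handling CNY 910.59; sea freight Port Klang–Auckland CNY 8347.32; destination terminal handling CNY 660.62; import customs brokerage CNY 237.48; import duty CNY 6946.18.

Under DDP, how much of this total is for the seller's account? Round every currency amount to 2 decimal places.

DDP: the seller bears all costs including import duty.
Seller's account: goods 76538.00 + inland to port 709.44 + origin terminal 910.59 + freight 8347.32 + destination terminal 660.62 + brokerage 237.48 + duty 6946.18 = 94349.63
Buyer's account: 0.00

Seller's account: CNY 94349.63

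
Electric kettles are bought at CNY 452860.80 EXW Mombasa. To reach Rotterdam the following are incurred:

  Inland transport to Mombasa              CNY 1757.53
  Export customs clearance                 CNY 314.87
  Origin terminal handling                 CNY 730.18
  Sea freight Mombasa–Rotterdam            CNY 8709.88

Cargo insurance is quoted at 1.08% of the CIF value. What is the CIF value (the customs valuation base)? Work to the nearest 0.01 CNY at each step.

Let C be the CIF value. C = EXW price + pre-shipment costs + freight + 1.08% × C
C − 1.08% × C = 452860.80 + 1757.53 + 314.87 + 730.18 + 8709.88
0.9892 × C = 464373.26
C = 464373.26 / 0.9892 = 469443.25
Insurance premium = 1.08% × 469443.25 = 5069.99

CIF value: CNY 469443.25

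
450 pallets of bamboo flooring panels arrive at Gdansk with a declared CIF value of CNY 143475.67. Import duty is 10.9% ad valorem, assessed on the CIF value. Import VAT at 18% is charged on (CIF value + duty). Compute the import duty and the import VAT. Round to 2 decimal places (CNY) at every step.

Import duty = 143475.67 × 10.9% = 15638.85
VAT base = CIF + duty = 143475.67 + 15638.85 = 159114.52
Import VAT = 159114.52 × 18% = 28640.61

Import duty: CNY 15638.85; import VAT: CNY 28640.61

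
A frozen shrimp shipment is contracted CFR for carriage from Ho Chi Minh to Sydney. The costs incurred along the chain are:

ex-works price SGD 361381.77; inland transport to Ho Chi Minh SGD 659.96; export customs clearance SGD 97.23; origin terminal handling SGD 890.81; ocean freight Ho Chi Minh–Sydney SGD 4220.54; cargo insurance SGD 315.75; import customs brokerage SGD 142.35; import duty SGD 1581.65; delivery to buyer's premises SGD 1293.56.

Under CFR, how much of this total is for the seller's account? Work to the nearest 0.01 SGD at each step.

CFR: the seller pays costs through ocean freight to the destination port, but not insurance.
Seller's account: goods 361381.77 + inland to port 659.96 + export clearance 97.23 + origin terminal 890.81 + freight 4220.54 = 367250.31
Buyer's account: insurance 315.75 + brokerage 142.35 + duty 1581.65 + delivery 1293.56 = 3333.31

Seller's account: SGD 367250.31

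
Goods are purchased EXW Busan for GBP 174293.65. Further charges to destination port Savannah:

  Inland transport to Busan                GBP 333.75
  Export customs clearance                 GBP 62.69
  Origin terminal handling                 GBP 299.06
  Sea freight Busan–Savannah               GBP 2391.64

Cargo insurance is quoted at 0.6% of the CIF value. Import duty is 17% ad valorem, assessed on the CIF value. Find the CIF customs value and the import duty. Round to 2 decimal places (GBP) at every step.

CIF value: GBP 178451.50; import duty: GBP 30336.76

Let C be the CIF value. C = EXW price + pre-shipment costs + freight + 0.6% × C
C − 0.6% × C = 174293.65 + 333.75 + 62.69 + 299.06 + 2391.64
0.994 × C = 177380.79
C = 177380.79 / 0.994 = 178451.50
Insurance premium = 0.6% × 178451.50 = 1070.71
Import duty = 178451.50 × 17% = 30336.76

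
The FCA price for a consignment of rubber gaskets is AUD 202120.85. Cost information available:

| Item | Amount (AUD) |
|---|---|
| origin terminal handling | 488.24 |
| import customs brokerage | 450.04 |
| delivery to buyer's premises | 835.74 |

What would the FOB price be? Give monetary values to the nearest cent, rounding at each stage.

FOB price: AUD 202609.09

Not relevant to the conversion: brokerage, delivery — on the buyer under both terms; not part of either seller's price.
From FCA to FOB, the seller additionally bears: origin terminal.
FOB price = 202120.85 + 488.24 = 202609.09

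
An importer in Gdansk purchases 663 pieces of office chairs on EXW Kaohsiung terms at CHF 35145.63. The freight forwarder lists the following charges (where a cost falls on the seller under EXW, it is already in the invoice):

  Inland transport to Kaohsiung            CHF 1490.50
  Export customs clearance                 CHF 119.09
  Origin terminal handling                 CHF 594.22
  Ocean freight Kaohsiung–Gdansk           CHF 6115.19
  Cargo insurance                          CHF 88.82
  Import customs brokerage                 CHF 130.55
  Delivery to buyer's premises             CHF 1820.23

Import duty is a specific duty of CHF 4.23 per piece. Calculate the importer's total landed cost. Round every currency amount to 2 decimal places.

Total landed cost: CHF 48308.72

EXW: the seller makes goods available at their premises; the buyer bears all onward costs.
CIF value = EXW price + inland to port + export clearance + origin terminal + freight + insurance = 35145.63 + 1490.50 + 119.09 + 594.22 + 6115.19 + 88.82 = 43553.45
Import duty = 663 × 4.23 = 2804.49
Buyer bears: inland to port 1490.50 + export clearance 119.09 + origin terminal 594.22 + freight 6115.19 + insurance 88.82 + brokerage 130.55 + delivery 1820.23 + duty 2804.49 = 13163.09
Landed cost = invoice 35145.63 + 13163.09 = 48308.72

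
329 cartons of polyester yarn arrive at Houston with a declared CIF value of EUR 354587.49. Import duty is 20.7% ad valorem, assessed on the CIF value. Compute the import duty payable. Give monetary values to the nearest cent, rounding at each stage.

Import duty = 354587.49 × 20.7% = 73399.61

Import duty: EUR 73399.61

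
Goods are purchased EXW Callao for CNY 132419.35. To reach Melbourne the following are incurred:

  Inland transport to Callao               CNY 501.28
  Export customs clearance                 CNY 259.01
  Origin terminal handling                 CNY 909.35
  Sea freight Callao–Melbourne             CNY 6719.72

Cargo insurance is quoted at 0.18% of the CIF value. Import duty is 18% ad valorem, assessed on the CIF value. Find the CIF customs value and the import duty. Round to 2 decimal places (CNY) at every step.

Let C be the CIF value. C = EXW price + pre-shipment costs + freight + 0.18% × C
C − 0.18% × C = 132419.35 + 501.28 + 259.01 + 909.35 + 6719.72
0.9982 × C = 140808.71
C = 140808.71 / 0.9982 = 141062.62
Insurance premium = 0.18% × 141062.62 = 253.91
Import duty = 141062.62 × 18% = 25391.27

CIF value: CNY 141062.62; import duty: CNY 25391.27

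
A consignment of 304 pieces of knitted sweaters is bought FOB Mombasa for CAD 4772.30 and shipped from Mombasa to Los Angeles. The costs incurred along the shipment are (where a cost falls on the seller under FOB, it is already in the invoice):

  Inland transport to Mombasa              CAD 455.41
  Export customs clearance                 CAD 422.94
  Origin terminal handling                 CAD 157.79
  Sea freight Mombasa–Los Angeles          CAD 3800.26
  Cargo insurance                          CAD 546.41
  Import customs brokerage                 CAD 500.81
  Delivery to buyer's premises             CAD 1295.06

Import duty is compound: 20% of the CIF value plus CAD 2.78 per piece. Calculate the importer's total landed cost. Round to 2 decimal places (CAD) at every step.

Total landed cost: CAD 13583.75

FOB: the seller bears costs until goods are on board at the origin port; the buyer bears freight, insurance and all costs thereafter.
Already in the invoice (seller's account under FOB): inland to port, export clearance, origin terminal — exclude.
CIF value = FOB price + freight + insurance = 4772.30 + 3800.26 + 546.41 = 9118.97
Ad valorem component: 9118.97 × 20% = 1823.79
Specific component: 304 × 2.78 = 845.12
Import duty = 1823.79 + 845.12 = 2668.91
Buyer bears: freight 3800.26 + insurance 546.41 + brokerage 500.81 + delivery 1295.06 + duty 2668.91 = 8811.45
Landed cost = invoice 4772.30 + 8811.45 = 13583.75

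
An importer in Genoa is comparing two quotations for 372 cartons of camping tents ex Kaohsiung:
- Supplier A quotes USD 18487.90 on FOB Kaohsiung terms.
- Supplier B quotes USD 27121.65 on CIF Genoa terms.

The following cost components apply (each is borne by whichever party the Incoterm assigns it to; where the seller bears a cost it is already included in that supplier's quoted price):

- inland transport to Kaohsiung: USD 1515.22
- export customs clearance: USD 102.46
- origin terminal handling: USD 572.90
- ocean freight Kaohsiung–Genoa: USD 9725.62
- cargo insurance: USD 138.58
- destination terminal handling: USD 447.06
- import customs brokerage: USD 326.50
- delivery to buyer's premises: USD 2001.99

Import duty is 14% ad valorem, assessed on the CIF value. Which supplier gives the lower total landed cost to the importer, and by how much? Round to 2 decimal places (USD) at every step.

Supplier A (FOB):
CIF value = FOB price + freight + insurance = 18487.90 + 9725.62 + 138.58 = 28352.10
Import duty = 28352.10 × 14% = 3969.29
Buyer bears (A): 9725.62 + 138.58 + 447.06 + 326.50 + 2001.99 = 12639.75
Landed cost (A) = invoice 18487.90 + 12639.75 + duty 3969.29 = 35096.94
Supplier B (CIF):
The CIF price already equals the CIF value: 27121.65
Import duty = 27121.65 × 14% = 3797.03
Buyer bears (B): 447.06 + 326.50 + 2001.99 = 2775.55
Landed cost (B) = invoice 27121.65 + 2775.55 + duty 3797.03 = 33694.23
Difference = |35096.94 − 33694.23| = 1402.71

Supplier B is cheaper by USD 1402.71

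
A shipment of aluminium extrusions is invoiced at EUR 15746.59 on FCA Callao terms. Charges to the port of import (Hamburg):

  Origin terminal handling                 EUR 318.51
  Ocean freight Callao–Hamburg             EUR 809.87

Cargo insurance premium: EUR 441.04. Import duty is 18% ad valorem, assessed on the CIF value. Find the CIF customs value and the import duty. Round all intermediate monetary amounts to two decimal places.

CIF value: EUR 17316.01; import duty: EUR 3116.88

CIF = FCA price + pre-shipment costs + freight + insurance
CIF = 15746.59 + 318.51 + 809.87 + 441.04 = 17316.01
Import duty = 17316.01 × 18% = 3116.88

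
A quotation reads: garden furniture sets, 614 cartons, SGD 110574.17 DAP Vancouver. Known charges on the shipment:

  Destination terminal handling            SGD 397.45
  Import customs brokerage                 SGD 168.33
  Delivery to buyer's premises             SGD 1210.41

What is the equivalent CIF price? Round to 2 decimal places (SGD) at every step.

Not relevant to the conversion: brokerage — on the buyer under both terms; not part of either seller's price.
From DAP to CIF, the seller no longer bears: destination terminal, delivery.
CIF price = 110574.17 − 397.45 − 1210.41 = 108966.31

CIF price: SGD 108966.31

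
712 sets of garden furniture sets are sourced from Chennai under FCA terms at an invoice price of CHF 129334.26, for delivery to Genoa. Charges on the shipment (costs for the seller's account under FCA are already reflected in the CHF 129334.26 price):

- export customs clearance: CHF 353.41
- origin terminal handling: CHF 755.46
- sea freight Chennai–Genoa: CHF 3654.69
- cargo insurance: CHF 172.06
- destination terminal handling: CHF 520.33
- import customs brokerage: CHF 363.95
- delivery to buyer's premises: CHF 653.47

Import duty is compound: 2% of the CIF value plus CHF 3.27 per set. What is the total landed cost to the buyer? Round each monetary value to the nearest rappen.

Total landed cost: CHF 140460.79

FCA: the seller delivers export-cleared goods to the carrier; the buyer bears costs from that point.
Already in the invoice (seller's account under FCA): export clearance — exclude.
CIF value = FCA price + origin terminal + freight + insurance = 129334.26 + 755.46 + 3654.69 + 172.06 = 133916.47
Ad valorem component: 133916.47 × 2% = 2678.33
Specific component: 712 × 3.27 = 2328.24
Import duty = 2678.33 + 2328.24 = 5006.57
Buyer bears: origin terminal 755.46 + freight 3654.69 + insurance 172.06 + destination terminal 520.33 + brokerage 363.95 + delivery 653.47 + duty 5006.57 = 11126.53
Landed cost = invoice 129334.26 + 11126.53 = 140460.79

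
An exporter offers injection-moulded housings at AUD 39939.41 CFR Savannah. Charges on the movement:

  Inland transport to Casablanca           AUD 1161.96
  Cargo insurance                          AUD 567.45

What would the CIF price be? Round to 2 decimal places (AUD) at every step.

CIF price: AUD 40506.86

Not relevant to the conversion: inland to port — on the seller under both CFR and CIF; already in the CFR price and stays in the CIF price.
From CFR to CIF, the seller additionally bears: insurance.
CIF price = 39939.41 + 567.45 = 40506.86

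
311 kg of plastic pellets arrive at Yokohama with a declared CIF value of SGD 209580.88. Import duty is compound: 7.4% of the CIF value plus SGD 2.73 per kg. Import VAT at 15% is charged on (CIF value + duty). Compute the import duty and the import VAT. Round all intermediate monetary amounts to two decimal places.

Ad valorem component: 209580.88 × 7.4% = 15508.99
Specific component: 311 × 2.73 = 849.03
Import duty = 15508.99 + 849.03 = 16358.02
VAT base = CIF + duty = 209580.88 + 16358.02 = 225938.90
Import VAT = 225938.90 × 15% = 33890.84

Import duty: SGD 16358.02; import VAT: SGD 33890.84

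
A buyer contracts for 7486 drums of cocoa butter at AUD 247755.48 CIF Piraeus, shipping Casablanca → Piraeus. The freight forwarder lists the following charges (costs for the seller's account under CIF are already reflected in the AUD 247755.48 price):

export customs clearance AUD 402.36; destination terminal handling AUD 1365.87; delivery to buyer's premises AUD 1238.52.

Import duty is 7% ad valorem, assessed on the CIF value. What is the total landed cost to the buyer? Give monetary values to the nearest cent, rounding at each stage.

CIF: the seller pays costs through ocean freight and marine insurance to the destination port.
Already in the invoice (seller's account under CIF): export clearance — exclude.
The CIF price already equals the CIF value: 247755.48
Import duty = 247755.48 × 7% = 17342.88
Buyer bears: destination terminal 1365.87 + delivery 1238.52 + duty 17342.88 = 19947.27
Landed cost = invoice 247755.48 + 19947.27 = 267702.75

Total landed cost: AUD 267702.75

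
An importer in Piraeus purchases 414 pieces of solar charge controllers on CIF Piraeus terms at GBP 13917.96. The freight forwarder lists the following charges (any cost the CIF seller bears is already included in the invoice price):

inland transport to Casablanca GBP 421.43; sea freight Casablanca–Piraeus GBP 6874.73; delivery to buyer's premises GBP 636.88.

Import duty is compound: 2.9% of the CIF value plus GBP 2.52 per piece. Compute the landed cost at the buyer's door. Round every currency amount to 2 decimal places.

CIF: the seller pays costs through ocean freight and marine insurance to the destination port.
Already in the invoice (seller's account under CIF): inland to port, freight — exclude.
The CIF price already equals the CIF value: 13917.96
Ad valorem component: 13917.96 × 2.9% = 403.62
Specific component: 414 × 2.52 = 1043.28
Import duty = 403.62 + 1043.28 = 1446.90
Buyer bears: delivery 636.88 + duty 1446.90 = 2083.78
Landed cost = invoice 13917.96 + 2083.78 = 16001.74

Total landed cost: GBP 16001.74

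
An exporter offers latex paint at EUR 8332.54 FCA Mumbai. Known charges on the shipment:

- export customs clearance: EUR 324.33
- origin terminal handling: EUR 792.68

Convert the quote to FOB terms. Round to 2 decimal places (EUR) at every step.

FOB price: EUR 9125.22

Not relevant to the conversion: export clearance — on the seller under both FCA and FOB; already in the FCA price and stays in the FOB price.
From FCA to FOB, the seller additionally bears: origin terminal.
FOB price = 8332.54 + 792.68 = 9125.22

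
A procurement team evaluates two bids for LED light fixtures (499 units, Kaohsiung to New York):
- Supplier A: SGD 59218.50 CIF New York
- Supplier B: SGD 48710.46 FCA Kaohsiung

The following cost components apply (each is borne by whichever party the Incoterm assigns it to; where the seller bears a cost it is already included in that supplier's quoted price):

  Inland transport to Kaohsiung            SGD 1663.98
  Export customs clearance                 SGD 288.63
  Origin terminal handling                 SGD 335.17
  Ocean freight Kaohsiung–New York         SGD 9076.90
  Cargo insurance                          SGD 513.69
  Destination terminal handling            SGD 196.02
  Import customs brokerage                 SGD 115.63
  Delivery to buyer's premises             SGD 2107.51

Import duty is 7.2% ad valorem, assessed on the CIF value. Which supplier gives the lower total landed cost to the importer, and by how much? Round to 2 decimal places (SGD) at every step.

Supplier B is cheaper by SGD 624.20

Supplier A (CIF):
The CIF price already equals the CIF value: 59218.50
Import duty = 59218.50 × 7.2% = 4263.73
Buyer bears (A): 196.02 + 115.63 + 2107.51 = 2419.16
Landed cost (A) = invoice 59218.50 + 2419.16 + duty 4263.73 = 65901.39
Supplier B (FCA):
CIF value = FCA price + origin terminal + freight + insurance = 48710.46 + 335.17 + 9076.90 + 513.69 = 58636.22
Import duty = 58636.22 × 7.2% = 4221.81
Buyer bears (B): 335.17 + 9076.90 + 513.69 + 196.02 + 115.63 + 2107.51 = 12344.92
Landed cost (B) = invoice 48710.46 + 12344.92 + duty 4221.81 = 65277.19
Difference = |65901.39 − 65277.19| = 624.20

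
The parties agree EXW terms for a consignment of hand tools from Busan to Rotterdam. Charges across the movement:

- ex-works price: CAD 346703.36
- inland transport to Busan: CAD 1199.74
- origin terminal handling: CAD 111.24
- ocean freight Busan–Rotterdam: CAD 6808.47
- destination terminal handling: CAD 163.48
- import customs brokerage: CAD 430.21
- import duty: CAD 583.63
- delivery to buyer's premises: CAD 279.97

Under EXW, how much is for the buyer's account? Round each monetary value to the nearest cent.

EXW: the seller makes goods available at their premises; the buyer bears all onward costs.
Seller's account: goods 346703.36 = 346703.36
Buyer's account: inland to port 1199.74 + origin terminal 111.24 + freight 6808.47 + destination terminal 163.48 + brokerage 430.21 + duty 583.63 + delivery 279.97 = 9576.74

Buyer's account: CAD 9576.74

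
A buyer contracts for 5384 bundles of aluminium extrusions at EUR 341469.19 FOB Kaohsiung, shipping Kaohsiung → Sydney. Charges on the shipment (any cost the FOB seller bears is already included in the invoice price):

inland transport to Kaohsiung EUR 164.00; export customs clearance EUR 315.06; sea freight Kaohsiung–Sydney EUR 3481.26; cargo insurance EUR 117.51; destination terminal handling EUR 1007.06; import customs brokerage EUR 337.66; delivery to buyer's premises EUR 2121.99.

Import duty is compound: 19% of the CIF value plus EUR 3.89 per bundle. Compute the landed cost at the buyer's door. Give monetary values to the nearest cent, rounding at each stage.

FOB: the seller bears costs until goods are on board at the origin port; the buyer bears freight, insurance and all costs thereafter.
Already in the invoice (seller's account under FOB): inland to port, export clearance — exclude.
CIF value = FOB price + freight + insurance = 341469.19 + 3481.26 + 117.51 = 345067.96
Ad valorem component: 345067.96 × 19% = 65562.91
Specific component: 5384 × 3.89 = 20943.76
Import duty = 65562.91 + 20943.76 = 86506.67
Buyer bears: freight 3481.26 + insurance 117.51 + destination terminal 1007.06 + brokerage 337.66 + delivery 2121.99 + duty 86506.67 = 93572.15
Landed cost = invoice 341469.19 + 93572.15 = 435041.34

Total landed cost: EUR 435041.34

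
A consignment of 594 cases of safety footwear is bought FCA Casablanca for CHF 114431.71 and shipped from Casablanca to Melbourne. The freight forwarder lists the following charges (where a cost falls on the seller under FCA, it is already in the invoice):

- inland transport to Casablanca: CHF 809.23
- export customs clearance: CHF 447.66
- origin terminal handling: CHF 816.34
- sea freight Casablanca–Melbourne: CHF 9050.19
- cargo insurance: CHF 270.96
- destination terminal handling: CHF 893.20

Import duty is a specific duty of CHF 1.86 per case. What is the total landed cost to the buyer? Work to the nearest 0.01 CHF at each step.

Total landed cost: CHF 126567.24

FCA: the seller delivers export-cleared goods to the carrier; the buyer bears costs from that point.
Already in the invoice (seller's account under FCA): inland to port, export clearance — exclude.
CIF value = FCA price + origin terminal + freight + insurance = 114431.71 + 816.34 + 9050.19 + 270.96 = 124569.20
Import duty = 594 × 1.86 = 1104.84
Buyer bears: origin terminal 816.34 + freight 9050.19 + insurance 270.96 + destination terminal 893.20 + duty 1104.84 = 12135.53
Landed cost = invoice 114431.71 + 12135.53 = 126567.24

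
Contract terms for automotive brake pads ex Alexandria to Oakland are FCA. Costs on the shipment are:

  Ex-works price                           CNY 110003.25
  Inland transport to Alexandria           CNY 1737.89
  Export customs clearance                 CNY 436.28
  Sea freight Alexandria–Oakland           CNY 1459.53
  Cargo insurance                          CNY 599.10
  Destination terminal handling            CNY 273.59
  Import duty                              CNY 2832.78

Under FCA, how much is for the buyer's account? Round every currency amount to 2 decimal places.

Buyer's account: CNY 5165.00

FCA: the seller delivers export-cleared goods to the carrier; the buyer bears costs from that point.
Seller's account: goods 110003.25 + inland to port 1737.89 + export clearance 436.28 = 112177.42
Buyer's account: freight 1459.53 + insurance 599.10 + destination terminal 273.59 + duty 2832.78 = 5165.00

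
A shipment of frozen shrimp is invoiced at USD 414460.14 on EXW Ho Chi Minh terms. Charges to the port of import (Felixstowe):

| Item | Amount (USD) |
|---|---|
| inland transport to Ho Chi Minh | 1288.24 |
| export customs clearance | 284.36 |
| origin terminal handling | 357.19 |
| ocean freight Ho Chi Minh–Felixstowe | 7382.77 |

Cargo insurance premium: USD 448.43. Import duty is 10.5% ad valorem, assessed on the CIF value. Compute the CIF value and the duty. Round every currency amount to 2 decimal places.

CIF = EXW price + pre-shipment costs + freight + insurance
CIF = 414460.14 + 1288.24 + 284.36 + 357.19 + 7382.77 + 448.43 = 424221.13
Import duty = 424221.13 × 10.5% = 44543.22

CIF value: USD 424221.13; import duty: USD 44543.22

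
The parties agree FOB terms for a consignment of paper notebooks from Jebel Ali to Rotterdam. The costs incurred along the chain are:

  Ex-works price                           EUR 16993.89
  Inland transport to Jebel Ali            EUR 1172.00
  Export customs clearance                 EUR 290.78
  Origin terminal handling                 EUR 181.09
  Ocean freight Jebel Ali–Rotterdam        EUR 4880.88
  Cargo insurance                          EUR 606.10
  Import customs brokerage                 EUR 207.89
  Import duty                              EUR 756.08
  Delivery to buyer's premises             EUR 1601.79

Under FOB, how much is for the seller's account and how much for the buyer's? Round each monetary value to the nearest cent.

Seller: EUR 18637.76; buyer: EUR 8052.74

FOB: the seller bears costs until goods are on board at the origin port; the buyer bears freight, insurance and all costs thereafter.
Seller's account: goods 16993.89 + inland to port 1172.00 + export clearance 290.78 + origin terminal 181.09 = 18637.76
Buyer's account: freight 4880.88 + insurance 606.10 + brokerage 207.89 + duty 756.08 + delivery 1601.79 = 8052.74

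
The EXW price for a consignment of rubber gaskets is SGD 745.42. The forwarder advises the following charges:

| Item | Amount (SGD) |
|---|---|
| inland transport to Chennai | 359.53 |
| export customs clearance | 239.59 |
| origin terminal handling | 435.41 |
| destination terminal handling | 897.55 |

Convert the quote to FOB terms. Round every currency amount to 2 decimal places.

FOB price: SGD 1779.95

Not relevant to the conversion: destination terminal — on the buyer under both terms; not part of either seller's price.
From EXW to FOB, the seller additionally bears: inland to port, export clearance, origin terminal.
FOB price = 745.42 + 359.53 + 239.59 + 435.41 = 1779.95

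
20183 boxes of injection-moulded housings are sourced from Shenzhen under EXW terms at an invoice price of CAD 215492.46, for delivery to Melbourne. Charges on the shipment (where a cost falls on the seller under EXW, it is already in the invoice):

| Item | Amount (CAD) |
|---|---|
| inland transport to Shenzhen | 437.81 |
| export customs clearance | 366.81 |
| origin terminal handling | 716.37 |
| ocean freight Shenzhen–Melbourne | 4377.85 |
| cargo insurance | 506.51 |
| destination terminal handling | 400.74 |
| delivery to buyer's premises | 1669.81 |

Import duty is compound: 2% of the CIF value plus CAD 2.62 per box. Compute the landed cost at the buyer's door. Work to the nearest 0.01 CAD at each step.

Total landed cost: CAD 281285.78

EXW: the seller makes goods available at their premises; the buyer bears all onward costs.
CIF value = EXW price + inland to port + export clearance + origin terminal + freight + insurance = 215492.46 + 437.81 + 366.81 + 716.37 + 4377.85 + 506.51 = 221897.81
Ad valorem component: 221897.81 × 2% = 4437.96
Specific component: 20183 × 2.62 = 52879.46
Import duty = 4437.96 + 52879.46 = 57317.42
Buyer bears: inland to port 437.81 + export clearance 366.81 + origin terminal 716.37 + freight 4377.85 + insurance 506.51 + destination terminal 400.74 + delivery 1669.81 + duty 57317.42 = 65793.32
Landed cost = invoice 215492.46 + 65793.32 = 281285.78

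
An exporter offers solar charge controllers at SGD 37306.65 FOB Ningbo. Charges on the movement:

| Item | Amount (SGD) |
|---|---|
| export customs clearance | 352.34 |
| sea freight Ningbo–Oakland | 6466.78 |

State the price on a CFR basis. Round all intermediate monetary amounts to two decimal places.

CFR price: SGD 43773.43

Not relevant to the conversion: export clearance — on the seller under both FOB and CFR; already in the FOB price and stays in the CFR price.
From FOB to CFR, the seller additionally bears: freight.
CFR price = 37306.65 + 6466.78 = 43773.43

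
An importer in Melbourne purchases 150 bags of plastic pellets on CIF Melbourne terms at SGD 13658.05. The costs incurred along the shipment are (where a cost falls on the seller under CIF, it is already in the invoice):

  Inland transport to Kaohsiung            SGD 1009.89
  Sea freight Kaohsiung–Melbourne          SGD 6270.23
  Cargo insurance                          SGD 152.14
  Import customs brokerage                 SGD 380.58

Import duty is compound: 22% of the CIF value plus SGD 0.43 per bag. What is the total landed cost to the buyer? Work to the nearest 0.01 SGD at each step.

Total landed cost: SGD 17107.90

CIF: the seller pays costs through ocean freight and marine insurance to the destination port.
Already in the invoice (seller's account under CIF): inland to port, freight, insurance — exclude.
The CIF price already equals the CIF value: 13658.05
Ad valorem component: 13658.05 × 22% = 3004.77
Specific component: 150 × 0.43 = 64.50
Import duty = 3004.77 + 64.50 = 3069.27
Buyer bears: brokerage 380.58 + duty 3069.27 = 3449.85
Landed cost = invoice 13658.05 + 3449.85 = 17107.90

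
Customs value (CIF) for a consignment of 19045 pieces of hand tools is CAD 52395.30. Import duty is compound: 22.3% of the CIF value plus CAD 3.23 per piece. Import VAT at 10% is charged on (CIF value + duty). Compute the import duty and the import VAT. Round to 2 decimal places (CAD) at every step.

Ad valorem component: 52395.30 × 22.3% = 11684.15
Specific component: 19045 × 3.23 = 61515.35
Import duty = 11684.15 + 61515.35 = 73199.50
VAT base = CIF + duty = 52395.30 + 73199.50 = 125594.80
Import VAT = 125594.80 × 10% = 12559.48

Import duty: CAD 73199.50; import VAT: CAD 12559.48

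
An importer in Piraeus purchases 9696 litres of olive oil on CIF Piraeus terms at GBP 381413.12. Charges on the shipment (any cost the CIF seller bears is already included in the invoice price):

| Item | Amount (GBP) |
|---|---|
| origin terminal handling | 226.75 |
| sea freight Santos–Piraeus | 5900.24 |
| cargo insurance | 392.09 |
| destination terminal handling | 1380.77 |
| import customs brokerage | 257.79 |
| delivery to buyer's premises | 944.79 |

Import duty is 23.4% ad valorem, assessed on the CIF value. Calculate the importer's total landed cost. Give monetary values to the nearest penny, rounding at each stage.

CIF: the seller pays costs through ocean freight and marine insurance to the destination port.
Already in the invoice (seller's account under CIF): origin terminal, freight, insurance — exclude.
The CIF price already equals the CIF value: 381413.12
Import duty = 381413.12 × 23.4% = 89250.67
Buyer bears: destination terminal 1380.77 + brokerage 257.79 + delivery 944.79 + duty 89250.67 = 91834.02
Landed cost = invoice 381413.12 + 91834.02 = 473247.14

Total landed cost: GBP 473247.14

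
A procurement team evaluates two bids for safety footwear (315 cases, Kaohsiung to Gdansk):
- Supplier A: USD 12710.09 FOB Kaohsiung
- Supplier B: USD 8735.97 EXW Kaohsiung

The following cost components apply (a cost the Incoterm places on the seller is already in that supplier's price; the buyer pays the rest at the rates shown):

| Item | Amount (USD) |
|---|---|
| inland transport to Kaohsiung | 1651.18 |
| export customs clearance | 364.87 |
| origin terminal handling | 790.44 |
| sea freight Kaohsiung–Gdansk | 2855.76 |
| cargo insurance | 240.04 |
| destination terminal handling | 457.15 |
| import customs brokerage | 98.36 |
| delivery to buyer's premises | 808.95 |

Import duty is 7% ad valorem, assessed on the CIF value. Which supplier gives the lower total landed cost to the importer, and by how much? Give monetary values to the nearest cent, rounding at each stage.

Supplier B is cheaper by USD 1249.36

Supplier A (FOB):
CIF value = FOB price + freight + insurance = 12710.09 + 2855.76 + 240.04 = 15805.89
Import duty = 15805.89 × 7% = 1106.41
Buyer bears (A): 2855.76 + 240.04 + 457.15 + 98.36 + 808.95 = 4460.26
Landed cost (A) = invoice 12710.09 + 4460.26 + duty 1106.41 = 18276.76
Supplier B (EXW):
CIF value = EXW price + inland to port + export clearance + origin terminal + freight + insurance = 8735.97 + 1651.18 + 364.87 + 790.44 + 2855.76 + 240.04 = 14638.26
Import duty = 14638.26 × 7% = 1024.68
Buyer bears (B): 1651.18 + 364.87 + 790.44 + 2855.76 + 240.04 + 457.15 + 98.36 + 808.95 = 7266.75
Landed cost (B) = invoice 8735.97 + 7266.75 + duty 1024.68 = 17027.40
Difference = |18276.76 − 17027.40| = 1249.36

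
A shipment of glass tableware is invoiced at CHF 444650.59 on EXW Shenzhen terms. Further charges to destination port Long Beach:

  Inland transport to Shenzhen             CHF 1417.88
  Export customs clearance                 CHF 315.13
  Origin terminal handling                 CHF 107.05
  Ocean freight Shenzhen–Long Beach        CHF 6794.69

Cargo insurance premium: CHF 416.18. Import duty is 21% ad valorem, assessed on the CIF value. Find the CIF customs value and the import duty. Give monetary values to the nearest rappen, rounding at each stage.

CIF value: CHF 453701.52; import duty: CHF 95277.32

CIF = EXW price + pre-shipment costs + freight + insurance
CIF = 444650.59 + 1417.88 + 315.13 + 107.05 + 6794.69 + 416.18 = 453701.52
Import duty = 453701.52 × 21% = 95277.32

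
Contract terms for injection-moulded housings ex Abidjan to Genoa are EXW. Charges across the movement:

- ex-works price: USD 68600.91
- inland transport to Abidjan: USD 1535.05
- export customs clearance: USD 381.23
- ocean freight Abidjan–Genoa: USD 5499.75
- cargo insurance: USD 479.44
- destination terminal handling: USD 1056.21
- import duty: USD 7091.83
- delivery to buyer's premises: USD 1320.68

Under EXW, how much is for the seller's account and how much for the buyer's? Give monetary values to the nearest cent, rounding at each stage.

EXW: the seller makes goods available at their premises; the buyer bears all onward costs.
Seller's account: goods 68600.91 = 68600.91
Buyer's account: inland to port 1535.05 + export clearance 381.23 + freight 5499.75 + insurance 479.44 + destination terminal 1056.21 + duty 7091.83 + delivery 1320.68 = 17364.19

Seller: USD 68600.91; buyer: USD 17364.19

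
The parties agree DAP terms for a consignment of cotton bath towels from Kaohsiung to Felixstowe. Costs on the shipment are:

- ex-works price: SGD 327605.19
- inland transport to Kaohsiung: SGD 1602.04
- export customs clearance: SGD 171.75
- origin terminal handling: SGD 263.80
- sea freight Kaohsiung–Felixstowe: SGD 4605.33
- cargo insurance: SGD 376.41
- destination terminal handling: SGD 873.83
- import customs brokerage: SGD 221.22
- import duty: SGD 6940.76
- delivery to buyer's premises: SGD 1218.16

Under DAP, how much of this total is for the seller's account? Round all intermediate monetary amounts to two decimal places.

Seller's account: SGD 336716.51

DAP: the seller bears all costs to the named destination except import duty and clearance.
Seller's account: goods 327605.19 + inland to port 1602.04 + export clearance 171.75 + origin terminal 263.80 + freight 4605.33 + insurance 376.41 + destination terminal 873.83 + delivery 1218.16 = 336716.51
Buyer's account: brokerage 221.22 + duty 6940.76 = 7161.98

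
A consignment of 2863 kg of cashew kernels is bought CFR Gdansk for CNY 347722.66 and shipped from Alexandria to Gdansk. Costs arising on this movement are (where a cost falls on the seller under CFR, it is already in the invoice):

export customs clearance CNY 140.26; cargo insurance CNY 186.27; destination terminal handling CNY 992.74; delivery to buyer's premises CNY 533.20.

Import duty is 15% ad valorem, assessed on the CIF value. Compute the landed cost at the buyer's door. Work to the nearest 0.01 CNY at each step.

CFR: the seller pays costs through ocean freight to the destination port, but not insurance.
Already in the invoice (seller's account under CFR): export clearance — exclude.
CIF value = CFR price + insurance = 347722.66 + 186.27 = 347908.93
Import duty = 347908.93 × 15% = 52186.34
Buyer bears: insurance 186.27 + destination terminal 992.74 + delivery 533.20 + duty 52186.34 = 53898.55
Landed cost = invoice 347722.66 + 53898.55 = 401621.21

Total landed cost: CNY 401621.21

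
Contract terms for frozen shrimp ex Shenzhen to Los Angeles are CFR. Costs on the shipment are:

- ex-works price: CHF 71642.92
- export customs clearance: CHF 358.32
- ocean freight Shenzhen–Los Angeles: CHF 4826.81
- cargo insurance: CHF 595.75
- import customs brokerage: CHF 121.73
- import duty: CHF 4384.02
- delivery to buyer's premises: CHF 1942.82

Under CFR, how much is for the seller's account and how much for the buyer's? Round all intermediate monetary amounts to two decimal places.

Seller: CHF 76828.05; buyer: CHF 7044.32

CFR: the seller pays costs through ocean freight to the destination port, but not insurance.
Seller's account: goods 71642.92 + export clearance 358.32 + freight 4826.81 = 76828.05
Buyer's account: insurance 595.75 + brokerage 121.73 + duty 4384.02 + delivery 1942.82 = 7044.32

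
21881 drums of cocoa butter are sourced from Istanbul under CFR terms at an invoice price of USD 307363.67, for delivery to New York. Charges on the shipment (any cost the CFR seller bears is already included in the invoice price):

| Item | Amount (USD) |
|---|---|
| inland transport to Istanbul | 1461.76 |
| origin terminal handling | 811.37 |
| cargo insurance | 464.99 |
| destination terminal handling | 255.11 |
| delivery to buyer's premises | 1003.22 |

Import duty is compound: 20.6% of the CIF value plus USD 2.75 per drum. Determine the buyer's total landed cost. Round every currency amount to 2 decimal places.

CFR: the seller pays costs through ocean freight to the destination port, but not insurance.
Already in the invoice (seller's account under CFR): inland to port, origin terminal — exclude.
CIF value = CFR price + insurance = 307363.67 + 464.99 = 307828.66
Ad valorem component: 307828.66 × 20.6% = 63412.70
Specific component: 21881 × 2.75 = 60172.75
Import duty = 63412.70 + 60172.75 = 123585.45
Buyer bears: insurance 464.99 + destination terminal 255.11 + delivery 1003.22 + duty 123585.45 = 125308.77
Landed cost = invoice 307363.67 + 125308.77 = 432672.44

Total landed cost: USD 432672.44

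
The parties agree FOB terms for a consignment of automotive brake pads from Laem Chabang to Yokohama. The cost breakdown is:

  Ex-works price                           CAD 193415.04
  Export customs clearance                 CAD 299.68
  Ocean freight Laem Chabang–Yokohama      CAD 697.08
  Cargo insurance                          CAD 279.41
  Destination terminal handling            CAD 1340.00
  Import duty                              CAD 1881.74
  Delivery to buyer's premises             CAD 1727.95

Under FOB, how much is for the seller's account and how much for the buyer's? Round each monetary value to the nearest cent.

Seller: CAD 193714.72; buyer: CAD 5926.18

FOB: the seller bears costs until goods are on board at the origin port; the buyer bears freight, insurance and all costs thereafter.
Seller's account: goods 193415.04 + export clearance 299.68 = 193714.72
Buyer's account: freight 697.08 + insurance 279.41 + destination terminal 1340.00 + duty 1881.74 + delivery 1727.95 = 5926.18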